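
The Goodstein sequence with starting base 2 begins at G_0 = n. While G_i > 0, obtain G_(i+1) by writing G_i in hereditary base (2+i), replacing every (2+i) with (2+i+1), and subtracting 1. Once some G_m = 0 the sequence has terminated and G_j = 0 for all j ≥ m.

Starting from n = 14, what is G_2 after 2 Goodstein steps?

1281

step 0: 14 = 2^(2 + 1) + 2^2 + 2; sub 3 for 2: 3^(3 + 1) + 3^3 + 3; = 111; G_1 = 111−1 = 110
step 1: 110 = 3^(3 + 1) + 3^3 + 2; sub 4 for 3: 4^(4 + 1) + 4^4 + 2; = 1282; G_2 = 1282−1 = 1281
step 2: 1281 = 4^(4 + 1) + 4^4 + 1; sub 5 for 4: 5^(5 + 1) + 5^5 + 1; = 18751; G_3 = 18751−1 = 18750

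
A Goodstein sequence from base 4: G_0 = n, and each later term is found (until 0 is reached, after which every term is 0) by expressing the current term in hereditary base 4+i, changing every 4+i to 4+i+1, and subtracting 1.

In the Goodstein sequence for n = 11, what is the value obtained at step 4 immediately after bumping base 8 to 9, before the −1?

(0) 11|_4 = 2·4 + 3 ↦ 2·5 + 3|_5 = 13 ⇒ 12
(1) 12|_5 = 2·5 + 2 ↦ 2·6 + 2|_6 = 14 ⇒ 13
(2) 13|_6 = 2·6 + 1 ↦ 2·7 + 1|_7 = 15 ⇒ 14
(3) 14|_7 = 2·7 ↦ 2·8|_8 = 16 ⇒ 15
(4) 15|_8 = 8 + 7 ↦ 9 + 7|_9 = 16 ⇒ 15

16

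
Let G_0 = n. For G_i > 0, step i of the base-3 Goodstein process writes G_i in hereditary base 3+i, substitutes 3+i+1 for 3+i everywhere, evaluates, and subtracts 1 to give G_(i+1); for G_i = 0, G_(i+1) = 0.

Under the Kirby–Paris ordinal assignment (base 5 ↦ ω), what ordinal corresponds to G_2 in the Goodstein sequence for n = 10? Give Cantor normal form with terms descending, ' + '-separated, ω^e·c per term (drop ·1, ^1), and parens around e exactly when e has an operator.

ω·4 + 4

G_0 = 10. HB_3(10) = 3^2 + 1. Bump = 17. G_1 = 16.
G_1 = 16. HB_4(16) = 4^2. Bump = 25. G_2 = 24.
G_2 = 24. HB_5(24) = 4·5 + 4. Bump = 28. G_3 = 27.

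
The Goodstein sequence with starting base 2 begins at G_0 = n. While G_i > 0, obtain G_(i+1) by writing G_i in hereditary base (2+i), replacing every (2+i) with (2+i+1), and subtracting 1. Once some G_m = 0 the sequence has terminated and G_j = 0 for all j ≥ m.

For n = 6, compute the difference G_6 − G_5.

i=0: 6 = 2^2 + 2 (b=2); 2→3: 3^3 + 3 = 30; 30−1 = 29
i=1: 29 = 3^3 + 2 (b=3); 3→4: 4^4 + 2 = 258; 258−1 = 257
i=2: 257 = 4^4 + 1 (b=4); 4→5: 5^5 + 1 = 3126; 3126−1 = 3125
i=3: 3125 = 5^5 (b=5); 5→6: 6^6 = 46656; 46656−1 = 46655
i=4: 46655 = 5·6^5 + 5·6^4 + 5·6^3 + 5·6^2 + 5·6 + 5 (b=6); 6→7: 5·7^5 + 5·7^4 + 5·7^3 + 5·7^2 + 5·7 + 5 = 98040; 98040−1 = 98039
i=5: 98039 = 5·7^5 + 5·7^4 + 5·7^3 + 5·7^2 + 5·7 + 4 (b=7); 7→8: 5·8^5 + 5·8^4 + 5·8^3 + 5·8^2 + 5·8 + 4 = 187244; 187244−1 = 187243

89204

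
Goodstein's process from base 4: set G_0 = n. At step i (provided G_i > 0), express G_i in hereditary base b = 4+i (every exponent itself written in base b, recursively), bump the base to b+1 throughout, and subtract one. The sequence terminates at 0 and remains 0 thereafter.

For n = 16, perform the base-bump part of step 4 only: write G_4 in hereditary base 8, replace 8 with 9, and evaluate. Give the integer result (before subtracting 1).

37

step 0: 16 = 4^2; sub 5 for 4: 5^2; = 25; G_1 = 25−1 = 24
step 1: 24 = 4·5 + 4; sub 6 for 5: 4·6 + 4; = 28; G_2 = 28−1 = 27
step 2: 27 = 4·6 + 3; sub 7 for 6: 4·7 + 3; = 31; G_3 = 31−1 = 30
step 3: 30 = 4·7 + 2; sub 8 for 7: 4·8 + 2; = 34; G_4 = 34−1 = 33
step 4: 33 = 4·8 + 1; sub 9 for 8: 4·9 + 1; = 37; G_5 = 37−1 = 36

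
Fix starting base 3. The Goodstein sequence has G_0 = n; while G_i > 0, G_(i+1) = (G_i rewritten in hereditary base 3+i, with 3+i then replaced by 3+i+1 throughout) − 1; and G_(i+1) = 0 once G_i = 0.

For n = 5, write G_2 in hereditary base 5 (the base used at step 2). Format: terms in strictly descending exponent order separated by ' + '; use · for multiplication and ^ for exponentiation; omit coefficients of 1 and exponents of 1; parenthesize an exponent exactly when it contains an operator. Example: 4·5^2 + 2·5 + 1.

5

i=0: 5 = 3 + 2 (b=3); 3→4: 4 + 2 = 6; 6−1 = 5
i=1: 5 = 4 + 1 (b=4); 4→5: 5 + 1 = 6; 6−1 = 5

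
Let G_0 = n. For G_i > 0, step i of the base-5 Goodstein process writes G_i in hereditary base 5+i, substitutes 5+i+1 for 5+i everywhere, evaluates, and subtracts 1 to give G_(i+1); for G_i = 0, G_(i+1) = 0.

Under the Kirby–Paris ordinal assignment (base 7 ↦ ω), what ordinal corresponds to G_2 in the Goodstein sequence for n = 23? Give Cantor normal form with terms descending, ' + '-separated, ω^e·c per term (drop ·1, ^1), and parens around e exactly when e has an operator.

G_0 = 23. HB_5(23) = 4·5 + 3. Bump = 27. G_1 = 26.
G_1 = 26. HB_6(26) = 4·6 + 2. Bump = 30. G_2 = 29.
G_2 = 29. HB_7(29) = 4·7 + 1. Bump = 33. G_3 = 32.

ω·4 + 1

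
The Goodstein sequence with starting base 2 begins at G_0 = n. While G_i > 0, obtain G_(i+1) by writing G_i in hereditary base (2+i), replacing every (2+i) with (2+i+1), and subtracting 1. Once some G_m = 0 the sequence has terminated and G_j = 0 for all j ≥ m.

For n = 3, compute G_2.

3

(0) 3|_2 = 2 + 1 ↦ 3 + 1|_3 = 4 ⇒ 3
(1) 3|_3 = 3 ↦ 4|_4 = 4 ⇒ 3
(2) 3|_4 = 3 ↦ 3|_5 = 3 ⇒ 2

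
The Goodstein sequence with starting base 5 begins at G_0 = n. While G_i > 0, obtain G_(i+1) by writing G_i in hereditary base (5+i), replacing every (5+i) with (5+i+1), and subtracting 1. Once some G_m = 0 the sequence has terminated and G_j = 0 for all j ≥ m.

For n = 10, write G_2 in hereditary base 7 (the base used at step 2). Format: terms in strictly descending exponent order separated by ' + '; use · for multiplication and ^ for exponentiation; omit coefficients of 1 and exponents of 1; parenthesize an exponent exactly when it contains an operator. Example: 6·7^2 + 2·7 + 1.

10 —HB5→ 2·5 —bump→ 2·6 = 12 —(−1)→ 11
11 —HB6→ 6 + 5 —bump→ 7 + 5 = 12 —(−1)→ 11
11 —HB7→ 7 + 4 —bump→ 8 + 4 = 12 —(−1)→ 11

7 + 4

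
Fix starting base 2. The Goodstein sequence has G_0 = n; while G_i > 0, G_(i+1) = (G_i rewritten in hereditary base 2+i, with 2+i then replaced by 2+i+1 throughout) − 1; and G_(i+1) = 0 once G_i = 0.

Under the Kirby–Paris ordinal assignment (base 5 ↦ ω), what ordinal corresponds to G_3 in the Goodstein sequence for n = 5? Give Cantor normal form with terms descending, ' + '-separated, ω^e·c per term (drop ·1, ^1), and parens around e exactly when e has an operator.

5 —HB2→ 2^2 + 1 —bump→ 3^3 + 1 = 28 —(−1)→ 27
27 —HB3→ 3^3 —bump→ 4^4 = 256 —(−1)→ 255
255 —HB4→ 3·4^3 + 3·4^2 + 3·4 + 3 —bump→ 3·5^3 + 3·5^2 + 3·5 + 3 = 468 —(−1)→ 467
467 —HB5→ 3·5^3 + 3·5^2 + 3·5 + 2 —bump→ 3·6^3 + 3·6^2 + 3·6 + 2 = 776 —(−1)→ 775

ω^3·3 + ω^2·3 + ω·3 + 2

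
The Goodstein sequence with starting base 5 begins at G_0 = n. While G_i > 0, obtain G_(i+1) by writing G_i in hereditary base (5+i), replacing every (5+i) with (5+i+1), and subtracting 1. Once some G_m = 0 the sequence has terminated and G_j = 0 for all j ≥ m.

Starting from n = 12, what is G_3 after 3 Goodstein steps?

G_0 = 12. HB_5(12) = 2·5 + 2. Bump = 14. G_1 = 13.
G_1 = 13. HB_6(13) = 2·6 + 1. Bump = 15. G_2 = 14.
G_2 = 14. HB_7(14) = 2·7. Bump = 16. G_3 = 15.
G_3 = 15. HB_8(15) = 8 + 7. Bump = 16. G_4 = 15.

15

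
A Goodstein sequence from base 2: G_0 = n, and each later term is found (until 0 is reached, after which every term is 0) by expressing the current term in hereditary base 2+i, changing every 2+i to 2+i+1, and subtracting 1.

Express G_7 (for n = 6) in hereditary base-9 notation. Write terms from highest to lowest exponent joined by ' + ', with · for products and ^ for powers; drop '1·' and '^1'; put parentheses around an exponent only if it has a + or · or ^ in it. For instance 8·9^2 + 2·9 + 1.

step 0: 6 = 2^2 + 2; sub 3 for 2: 3^3 + 3; = 30; G_1 = 30−1 = 29
step 1: 29 = 3^3 + 2; sub 4 for 3: 4^4 + 2; = 258; G_2 = 258−1 = 257
step 2: 257 = 4^4 + 1; sub 5 for 4: 5^5 + 1; = 3126; G_3 = 3126−1 = 3125
step 3: 3125 = 5^5; sub 6 for 5: 6^6; = 46656; G_4 = 46656−1 = 46655
step 4: 46655 = 5·6^5 + 5·6^4 + 5·6^3 + 5·6^2 + 5·6 + 5; sub 7 for 6: 5·7^5 + 5·7^4 + 5·7^3 + 5·7^2 + 5·7 + 5; = 98040; G_5 = 98040−1 = 98039
step 5: 98039 = 5·7^5 + 5·7^4 + 5·7^3 + 5·7^2 + 5·7 + 4; sub 8 for 7: 5·8^5 + 5·8^4 + 5·8^3 + 5·8^2 + 5·8 + 4; = 187244; G_6 = 187244−1 = 187243
step 6: 187243 = 5·8^5 + 5·8^4 + 5·8^3 + 5·8^2 + 5·8 + 3; sub 9 for 8: 5·9^5 + 5·9^4 + 5·9^3 + 5·9^2 + 5·9 + 3; = 332148; G_7 = 332148−1 = 332147
step 7: 332147 = 5·9^5 + 5·9^4 + 5·9^3 + 5·9^2 + 5·9 + 2; sub 10 for 9: 5·10^5 + 5·10^4 + 5·10^3 + 5·10^2 + 5·10 + 2; = 555552; G_8 = 555552−1 = 555551

5·9^5 + 5·9^4 + 5·9^3 + 5·9^2 + 5·9 + 2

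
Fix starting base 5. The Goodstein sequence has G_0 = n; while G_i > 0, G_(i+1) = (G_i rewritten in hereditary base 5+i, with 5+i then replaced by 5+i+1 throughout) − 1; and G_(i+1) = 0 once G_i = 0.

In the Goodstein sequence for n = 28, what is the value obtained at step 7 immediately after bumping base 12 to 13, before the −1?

(0) 28|_5 = 5^2 + 3 ↦ 6^2 + 3|_6 = 39 ⇒ 38
(1) 38|_6 = 6^2 + 2 ↦ 7^2 + 2|_7 = 51 ⇒ 50
(2) 50|_7 = 7^2 + 1 ↦ 8^2 + 1|_8 = 65 ⇒ 64
(3) 64|_8 = 8^2 ↦ 9^2|_9 = 81 ⇒ 80
(4) 80|_9 = 8·9 + 8 ↦ 8·10 + 8|_10 = 88 ⇒ 87
(5) 87|_10 = 8·10 + 7 ↦ 8·11 + 7|_11 = 95 ⇒ 94
(6) 94|_11 = 8·11 + 6 ↦ 8·12 + 6|_12 = 102 ⇒ 101
(7) 101|_12 = 8·12 + 5 ↦ 8·13 + 5|_13 = 109 ⇒ 108

109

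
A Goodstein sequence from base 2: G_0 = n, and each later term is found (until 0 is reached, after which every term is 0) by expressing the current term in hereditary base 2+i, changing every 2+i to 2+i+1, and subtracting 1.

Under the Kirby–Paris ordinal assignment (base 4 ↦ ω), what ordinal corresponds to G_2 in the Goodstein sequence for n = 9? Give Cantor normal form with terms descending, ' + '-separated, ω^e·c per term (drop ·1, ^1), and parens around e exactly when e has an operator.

step 0: 9 = 2^(2 + 1) + 1; sub 3 for 2: 3^(3 + 1) + 1; = 82; G_1 = 82−1 = 81
step 1: 81 = 3^(3 + 1); sub 4 for 3: 4^(4 + 1); = 1024; G_2 = 1024−1 = 1023
step 2: 1023 = 3·4^4 + 3·4^3 + 3·4^2 + 3·4 + 3; sub 5 for 4: 3·5^5 + 3·5^3 + 3·5^2 + 3·5 + 3; = 9843; G_3 = 9843−1 = 9842

ω^ω·3 + ω^3·3 + ω^2·3 + ω·3 + 3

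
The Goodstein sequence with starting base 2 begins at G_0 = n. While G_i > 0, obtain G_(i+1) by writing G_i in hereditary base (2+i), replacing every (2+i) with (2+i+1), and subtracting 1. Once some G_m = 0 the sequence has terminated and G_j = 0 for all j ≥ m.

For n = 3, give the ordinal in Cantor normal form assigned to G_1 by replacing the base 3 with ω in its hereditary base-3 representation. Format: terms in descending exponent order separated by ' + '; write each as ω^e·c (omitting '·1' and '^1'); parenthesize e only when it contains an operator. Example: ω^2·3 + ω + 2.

i=0: 3 = 2 + 1 (b=2); 2→3: 3 + 1 = 4; 4−1 = 3
i=1: 3 = 3 (b=3); 3→4: 4 = 4; 4−1 = 3

ω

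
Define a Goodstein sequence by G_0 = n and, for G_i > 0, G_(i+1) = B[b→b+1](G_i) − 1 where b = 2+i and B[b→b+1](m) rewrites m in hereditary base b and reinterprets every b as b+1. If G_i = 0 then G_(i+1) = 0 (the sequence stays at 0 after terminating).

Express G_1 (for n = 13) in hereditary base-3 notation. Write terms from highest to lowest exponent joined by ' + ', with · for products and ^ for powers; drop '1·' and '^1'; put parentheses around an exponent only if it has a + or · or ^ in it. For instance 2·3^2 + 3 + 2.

3^(3 + 1) + 3^3

13 —HB2→ 2^(2 + 1) + 2^2 + 1 —bump→ 3^(3 + 1) + 3^3 + 1 = 109 —(−1)→ 108
108 —HB3→ 3^(3 + 1) + 3^3 —bump→ 4^(4 + 1) + 4^4 = 1280 —(−1)→ 1279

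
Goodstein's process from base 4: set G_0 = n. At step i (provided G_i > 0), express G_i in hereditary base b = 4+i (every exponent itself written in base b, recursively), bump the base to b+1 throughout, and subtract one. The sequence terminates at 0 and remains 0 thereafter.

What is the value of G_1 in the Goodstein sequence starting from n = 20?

[0] 20 ≡ 4^2 + 4 (base 4). Lift 5: 30. −1: 29.
[1] 29 ≡ 5^2 + 4 (base 5). Lift 6: 40. −1: 39.

29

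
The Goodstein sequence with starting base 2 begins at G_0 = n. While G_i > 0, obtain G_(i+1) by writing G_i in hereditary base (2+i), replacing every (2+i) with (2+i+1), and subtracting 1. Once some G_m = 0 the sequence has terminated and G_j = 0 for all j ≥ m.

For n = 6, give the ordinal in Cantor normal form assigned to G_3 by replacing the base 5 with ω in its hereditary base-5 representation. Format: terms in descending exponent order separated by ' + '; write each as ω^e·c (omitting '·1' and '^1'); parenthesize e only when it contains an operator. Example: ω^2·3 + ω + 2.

ω^ω

G_0=6  [base 2] 2^2 + 2  →[2↦3]→  3^3 + 3 = 30  −1 ⇒ G_1=29
G_1=29  [base 3] 3^3 + 2  →[3↦4]→  4^4 + 2 = 258  −1 ⇒ G_2=257
G_2=257  [base 4] 4^4 + 1  →[4↦5]→  5^5 + 1 = 3126  −1 ⇒ G_3=3125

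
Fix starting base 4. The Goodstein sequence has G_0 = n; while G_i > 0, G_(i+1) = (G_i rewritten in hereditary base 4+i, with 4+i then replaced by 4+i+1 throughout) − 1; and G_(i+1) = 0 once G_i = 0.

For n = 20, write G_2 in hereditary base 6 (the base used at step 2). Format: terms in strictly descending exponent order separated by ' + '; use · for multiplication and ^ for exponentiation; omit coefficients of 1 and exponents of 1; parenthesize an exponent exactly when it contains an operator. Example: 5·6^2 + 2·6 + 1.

6^2 + 3

G_0=20  [base 4] 4^2 + 4  →[4↦5]→  5^2 + 5 = 30  −1 ⇒ G_1=29
G_1=29  [base 5] 5^2 + 4  →[5↦6]→  6^2 + 4 = 40  −1 ⇒ G_2=39
G_2=39  [base 6] 6^2 + 3  →[6↦7]→  7^2 + 3 = 52  −1 ⇒ G_3=51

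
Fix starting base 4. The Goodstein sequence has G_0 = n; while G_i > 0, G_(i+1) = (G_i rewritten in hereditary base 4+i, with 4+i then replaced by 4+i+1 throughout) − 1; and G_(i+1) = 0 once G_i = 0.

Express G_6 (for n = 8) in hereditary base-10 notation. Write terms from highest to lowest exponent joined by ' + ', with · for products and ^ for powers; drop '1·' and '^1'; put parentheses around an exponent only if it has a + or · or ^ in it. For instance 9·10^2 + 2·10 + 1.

[0] 8 ≡ 2·4 (base 4). Lift 5: 10. −1: 9.
[1] 9 ≡ 5 + 4 (base 5). Lift 6: 10. −1: 9.
[2] 9 ≡ 6 + 3 (base 6). Lift 7: 10. −1: 9.
[3] 9 ≡ 7 + 2 (base 7). Lift 8: 10. −1: 9.
[4] 9 ≡ 8 + 1 (base 8). Lift 9: 10. −1: 9.
[5] 9 ≡ 9 (base 9). Lift 10: 10. −1: 9.
[6] 9 ≡ 9 (base 10). Lift 11: 9. −1: 8.

9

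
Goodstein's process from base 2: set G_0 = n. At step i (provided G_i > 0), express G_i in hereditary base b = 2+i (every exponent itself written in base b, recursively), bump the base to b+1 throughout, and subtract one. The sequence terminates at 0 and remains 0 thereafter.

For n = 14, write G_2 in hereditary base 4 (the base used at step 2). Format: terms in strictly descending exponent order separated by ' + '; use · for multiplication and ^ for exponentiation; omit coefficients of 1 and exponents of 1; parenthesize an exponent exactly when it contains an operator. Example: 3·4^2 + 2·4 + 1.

4^(4 + 1) + 4^4 + 1

[0] 14 ≡ 2^(2 + 1) + 2^2 + 2 (base 2). Lift 3: 111. −1: 110.
[1] 110 ≡ 3^(3 + 1) + 3^3 + 2 (base 3). Lift 4: 1282. −1: 1281.
[2] 1281 ≡ 4^(4 + 1) + 4^4 + 1 (base 4). Lift 5: 18751. −1: 18750.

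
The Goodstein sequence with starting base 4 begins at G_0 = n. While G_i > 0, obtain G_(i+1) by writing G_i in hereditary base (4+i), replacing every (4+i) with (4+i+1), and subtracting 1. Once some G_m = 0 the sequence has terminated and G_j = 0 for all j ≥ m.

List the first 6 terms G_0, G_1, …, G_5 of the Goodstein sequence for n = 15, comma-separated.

15, 17, 19, 21, 23, 24

base 4: 15 = 3·4 + 3; at 5: 3·5 + 3 = 18; next = 17
base 5: 17 = 3·5 + 2; at 6: 3·6 + 2 = 20; next = 19
base 6: 19 = 3·6 + 1; at 7: 3·7 + 1 = 22; next = 21
base 7: 21 = 3·7; at 8: 3·8 = 24; next = 23
base 8: 23 = 2·8 + 7; at 9: 2·9 + 7 = 25; next = 24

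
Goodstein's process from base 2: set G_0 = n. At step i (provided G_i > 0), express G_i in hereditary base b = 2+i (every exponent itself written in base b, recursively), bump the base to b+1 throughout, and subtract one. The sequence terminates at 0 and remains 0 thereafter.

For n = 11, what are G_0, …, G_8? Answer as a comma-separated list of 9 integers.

11, 84, 1027, 15627, 279937, 5764801, 134217727, 2749609302, 70077777775

[0] 11 ≡ 2^(2 + 1) + 2 + 1 (base 2). Lift 3: 85. −1: 84.
[1] 84 ≡ 3^(3 + 1) + 3 (base 3). Lift 4: 1028. −1: 1027.
[2] 1027 ≡ 4^(4 + 1) + 3 (base 4). Lift 5: 15628. −1: 15627.
[3] 15627 ≡ 5^(5 + 1) + 2 (base 5). Lift 6: 279938. −1: 279937.
[4] 279937 ≡ 6^(6 + 1) + 1 (base 6). Lift 7: 5764802. −1: 5764801.
[5] 5764801 ≡ 7^(7 + 1) (base 7). Lift 8: 134217728. −1: 134217727.
[6] 134217727 ≡ 7·8^8 + 7·8^7 + 7·8^6 + 7·8^5 + 7·8^4 + 7·8^3 + 7·8^2 + 7·8 + 7 (base 8). Lift 9: 2749609303. −1: 2749609302.
[7] 2749609302 ≡ 7·9^9 + 7·9^7 + 7·9^6 + 7·9^5 + 7·9^4 + 7·9^3 + 7·9^2 + 7·9 + 6 (base 9). Lift 10: 70077777776. −1: 70077777775.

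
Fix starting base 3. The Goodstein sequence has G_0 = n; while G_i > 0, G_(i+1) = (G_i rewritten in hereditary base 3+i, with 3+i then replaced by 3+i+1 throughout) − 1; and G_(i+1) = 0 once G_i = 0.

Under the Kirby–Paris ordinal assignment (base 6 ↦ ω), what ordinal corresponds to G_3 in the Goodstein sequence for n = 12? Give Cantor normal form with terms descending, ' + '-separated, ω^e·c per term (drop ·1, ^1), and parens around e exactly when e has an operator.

G_0 = 12. HB_3(12) = 3^2 + 3. Bump = 20. G_1 = 19.
G_1 = 19. HB_4(19) = 4^2 + 3. Bump = 28. G_2 = 27.
G_2 = 27. HB_5(27) = 5^2 + 2. Bump = 38. G_3 = 37.
G_3 = 37. HB_6(37) = 6^2 + 1. Bump = 50. G_4 = 49.

ω^2 + 1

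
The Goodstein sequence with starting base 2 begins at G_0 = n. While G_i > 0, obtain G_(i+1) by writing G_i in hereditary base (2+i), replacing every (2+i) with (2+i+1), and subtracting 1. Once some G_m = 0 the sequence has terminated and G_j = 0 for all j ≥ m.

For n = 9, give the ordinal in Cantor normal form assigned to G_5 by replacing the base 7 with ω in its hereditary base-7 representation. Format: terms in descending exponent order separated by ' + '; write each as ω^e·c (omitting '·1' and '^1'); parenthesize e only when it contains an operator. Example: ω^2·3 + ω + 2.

ω^ω·3 + ω^3·3 + ω^2·3 + ω·3

G_0 = 9. HB_2(9) = 2^(2 + 1) + 1. Bump = 82. G_1 = 81.
G_1 = 81. HB_3(81) = 3^(3 + 1). Bump = 1024. G_2 = 1023.
G_2 = 1023. HB_4(1023) = 3·4^4 + 3·4^3 + 3·4^2 + 3·4 + 3. Bump = 9843. G_3 = 9842.
G_3 = 9842. HB_5(9842) = 3·5^5 + 3·5^3 + 3·5^2 + 3·5 + 2. Bump = 140744. G_4 = 140743.
G_4 = 140743. HB_6(140743) = 3·6^6 + 3·6^3 + 3·6^2 + 3·6 + 1. Bump = 2471827. G_5 = 2471826.
G_5 = 2471826. HB_7(2471826) = 3·7^7 + 3·7^3 + 3·7^2 + 3·7. Bump = 50333400. G_6 = 50333399.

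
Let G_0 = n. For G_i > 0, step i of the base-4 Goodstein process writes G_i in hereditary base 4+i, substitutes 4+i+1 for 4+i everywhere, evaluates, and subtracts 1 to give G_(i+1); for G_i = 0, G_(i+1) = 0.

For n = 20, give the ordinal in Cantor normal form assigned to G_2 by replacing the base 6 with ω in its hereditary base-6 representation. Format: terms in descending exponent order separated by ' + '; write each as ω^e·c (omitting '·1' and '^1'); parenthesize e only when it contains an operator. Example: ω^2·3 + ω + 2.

G_0 = 20. HB_4(20) = 4^2 + 4. Bump = 30. G_1 = 29.
G_1 = 29. HB_5(29) = 5^2 + 4. Bump = 40. G_2 = 39.
G_2 = 39. HB_6(39) = 6^2 + 3. Bump = 52. G_3 = 51.

ω^2 + 3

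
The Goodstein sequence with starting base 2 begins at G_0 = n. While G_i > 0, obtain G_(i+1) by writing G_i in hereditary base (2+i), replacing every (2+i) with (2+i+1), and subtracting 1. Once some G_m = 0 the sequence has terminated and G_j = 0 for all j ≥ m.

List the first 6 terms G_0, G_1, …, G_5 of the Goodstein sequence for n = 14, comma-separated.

14, 110, 1281, 18750, 326591, 5862840

i=0: 14 = 2^(2 + 1) + 2^2 + 2 (b=2); 2→3: 3^(3 + 1) + 3^3 + 3 = 111; 111−1 = 110
i=1: 110 = 3^(3 + 1) + 3^3 + 2 (b=3); 3→4: 4^(4 + 1) + 4^4 + 2 = 1282; 1282−1 = 1281
i=2: 1281 = 4^(4 + 1) + 4^4 + 1 (b=4); 4→5: 5^(5 + 1) + 5^5 + 1 = 18751; 18751−1 = 18750
i=3: 18750 = 5^(5 + 1) + 5^5 (b=5); 5→6: 6^(6 + 1) + 6^6 = 326592; 326592−1 = 326591
i=4: 326591 = 6^(6 + 1) + 5·6^5 + 5·6^4 + 5·6^3 + 5·6^2 + 5·6 + 5 (b=6); 6→7: 7^(7 + 1) + 5·7^5 + 5·7^4 + 5·7^3 + 5·7^2 + 5·7 + 5 = 5862841; 5862841−1 = 5862840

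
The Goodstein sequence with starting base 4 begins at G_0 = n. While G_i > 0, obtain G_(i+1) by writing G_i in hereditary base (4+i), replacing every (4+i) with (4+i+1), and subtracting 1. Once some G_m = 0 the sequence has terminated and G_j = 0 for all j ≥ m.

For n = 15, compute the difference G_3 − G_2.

2

step 0: 15 = 3·4 + 3; sub 5 for 4: 3·5 + 3; = 18; G_1 = 18−1 = 17
step 1: 17 = 3·5 + 2; sub 6 for 5: 3·6 + 2; = 20; G_2 = 20−1 = 19
step 2: 19 = 3·6 + 1; sub 7 for 6: 3·7 + 1; = 22; G_3 = 22−1 = 21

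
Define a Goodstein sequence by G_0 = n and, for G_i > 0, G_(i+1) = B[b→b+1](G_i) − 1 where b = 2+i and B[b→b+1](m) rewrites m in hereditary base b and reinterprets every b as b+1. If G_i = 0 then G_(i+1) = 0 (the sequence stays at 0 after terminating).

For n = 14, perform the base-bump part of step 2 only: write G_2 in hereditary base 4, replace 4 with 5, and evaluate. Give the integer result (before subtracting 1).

G_0=14  [base 2] 2^(2 + 1) + 2^2 + 2  →[2↦3]→  3^(3 + 1) + 3^3 + 3 = 111  −1 ⇒ G_1=110
G_1=110  [base 3] 3^(3 + 1) + 3^3 + 2  →[3↦4]→  4^(4 + 1) + 4^4 + 2 = 1282  −1 ⇒ G_2=1281
G_2=1281  [base 4] 4^(4 + 1) + 4^4 + 1  →[4↦5]→  5^(5 + 1) + 5^5 + 1 = 18751  −1 ⇒ G_3=18750

18751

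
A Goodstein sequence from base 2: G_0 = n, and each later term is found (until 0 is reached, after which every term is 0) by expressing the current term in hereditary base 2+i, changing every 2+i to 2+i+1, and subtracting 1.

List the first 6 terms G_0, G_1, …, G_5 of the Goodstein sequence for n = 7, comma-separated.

[0] 7 ≡ 2^2 + 2 + 1 (base 2). Lift 3: 31. −1: 30.
[1] 30 ≡ 3^3 + 3 (base 3). Lift 4: 260. −1: 259.
[2] 259 ≡ 4^4 + 3 (base 4). Lift 5: 3128. −1: 3127.
[3] 3127 ≡ 5^5 + 2 (base 5). Lift 6: 46658. −1: 46657.
[4] 46657 ≡ 6^6 + 1 (base 6). Lift 7: 823544. −1: 823543.

7, 30, 259, 3127, 46657, 823543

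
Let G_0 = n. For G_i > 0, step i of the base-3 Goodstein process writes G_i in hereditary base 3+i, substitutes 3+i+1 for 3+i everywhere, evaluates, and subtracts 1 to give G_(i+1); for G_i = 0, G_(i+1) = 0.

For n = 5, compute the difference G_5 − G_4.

-1

(0) 5|_3 = 3 + 2 ↦ 4 + 2|_4 = 6 ⇒ 5
(1) 5|_4 = 4 + 1 ↦ 5 + 1|_5 = 6 ⇒ 5
(2) 5|_5 = 5 ↦ 6|_6 = 6 ⇒ 5
(3) 5|_6 = 5 ↦ 5|_7 = 5 ⇒ 4
(4) 4|_7 = 4 ↦ 4|_8 = 4 ⇒ 3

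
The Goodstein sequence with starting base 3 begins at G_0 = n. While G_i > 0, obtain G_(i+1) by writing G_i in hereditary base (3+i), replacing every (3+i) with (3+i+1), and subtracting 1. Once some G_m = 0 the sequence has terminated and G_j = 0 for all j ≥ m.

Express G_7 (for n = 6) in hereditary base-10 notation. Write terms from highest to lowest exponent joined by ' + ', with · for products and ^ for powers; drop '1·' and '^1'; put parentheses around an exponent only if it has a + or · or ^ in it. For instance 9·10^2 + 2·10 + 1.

5

(0) 6|_3 = 2·3 ↦ 2·4|_4 = 8 ⇒ 7
(1) 7|_4 = 4 + 3 ↦ 5 + 3|_5 = 8 ⇒ 7
(2) 7|_5 = 5 + 2 ↦ 6 + 2|_6 = 8 ⇒ 7
(3) 7|_6 = 6 + 1 ↦ 7 + 1|_7 = 8 ⇒ 7
(4) 7|_7 = 7 ↦ 8|_8 = 8 ⇒ 7
(5) 7|_8 = 7 ↦ 7|_9 = 7 ⇒ 6
(6) 6|_9 = 6 ↦ 6|_10 = 6 ⇒ 5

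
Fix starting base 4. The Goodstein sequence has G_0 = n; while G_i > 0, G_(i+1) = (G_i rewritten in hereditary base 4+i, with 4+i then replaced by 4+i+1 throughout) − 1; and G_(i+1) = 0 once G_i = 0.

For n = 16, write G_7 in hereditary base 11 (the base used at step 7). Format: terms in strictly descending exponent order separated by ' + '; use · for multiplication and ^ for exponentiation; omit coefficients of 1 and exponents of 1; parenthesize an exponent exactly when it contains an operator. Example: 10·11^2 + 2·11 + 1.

3·11 + 8

[0] 16 ≡ 4^2 (base 4). Lift 5: 25. −1: 24.
[1] 24 ≡ 4·5 + 4 (base 5). Lift 6: 28. −1: 27.
[2] 27 ≡ 4·6 + 3 (base 6). Lift 7: 31. −1: 30.
[3] 30 ≡ 4·7 + 2 (base 7). Lift 8: 34. −1: 33.
[4] 33 ≡ 4·8 + 1 (base 8). Lift 9: 37. −1: 36.
[5] 36 ≡ 4·9 (base 9). Lift 10: 40. −1: 39.
[6] 39 ≡ 3·10 + 9 (base 10). Lift 11: 42. −1: 41.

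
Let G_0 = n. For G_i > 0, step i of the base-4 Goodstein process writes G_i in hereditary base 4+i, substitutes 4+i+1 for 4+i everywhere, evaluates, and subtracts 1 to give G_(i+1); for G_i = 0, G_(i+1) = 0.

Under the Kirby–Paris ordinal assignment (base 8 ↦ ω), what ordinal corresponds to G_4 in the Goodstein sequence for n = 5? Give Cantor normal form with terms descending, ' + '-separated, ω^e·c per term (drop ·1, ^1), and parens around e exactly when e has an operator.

3

step 0: 5 = 4 + 1; sub 5 for 4: 5 + 1; = 6; G_1 = 6−1 = 5
step 1: 5 = 5; sub 6 for 5: 6; = 6; G_2 = 6−1 = 5
step 2: 5 = 5; sub 7 for 6: 5; = 5; G_3 = 5−1 = 4
step 3: 4 = 4; sub 8 for 7: 4; = 4; G_4 = 4−1 = 3
step 4: 3 = 3; sub 9 for 8: 3; = 3; G_5 = 3−1 = 2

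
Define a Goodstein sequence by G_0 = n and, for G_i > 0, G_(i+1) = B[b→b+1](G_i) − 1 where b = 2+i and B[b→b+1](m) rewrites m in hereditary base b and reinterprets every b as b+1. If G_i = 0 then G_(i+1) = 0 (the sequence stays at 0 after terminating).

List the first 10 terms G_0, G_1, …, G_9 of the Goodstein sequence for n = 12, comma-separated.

12, 107, 1065, 15685, 280019, 5764910, 134217867, 3486784574, 100000000211, 3138428376974

step 0: 12 = 2^(2 + 1) + 2^2; sub 3 for 2: 3^(3 + 1) + 3^3; = 108; G_1 = 108−1 = 107
step 1: 107 = 3^(3 + 1) + 2·3^2 + 2·3 + 2; sub 4 for 3: 4^(4 + 1) + 2·4^2 + 2·4 + 2; = 1066; G_2 = 1066−1 = 1065
step 2: 1065 = 4^(4 + 1) + 2·4^2 + 2·4 + 1; sub 5 for 4: 5^(5 + 1) + 2·5^2 + 2·5 + 1; = 15686; G_3 = 15686−1 = 15685
step 3: 15685 = 5^(5 + 1) + 2·5^2 + 2·5; sub 6 for 5: 6^(6 + 1) + 2·6^2 + 2·6; = 280020; G_4 = 280020−1 = 280019
step 4: 280019 = 6^(6 + 1) + 2·6^2 + 6 + 5; sub 7 for 6: 7^(7 + 1) + 2·7^2 + 7 + 5; = 5764911; G_5 = 5764911−1 = 5764910
step 5: 5764910 = 7^(7 + 1) + 2·7^2 + 7 + 4; sub 8 for 7: 8^(8 + 1) + 2·8^2 + 8 + 4; = 134217868; G_6 = 134217868−1 = 134217867
step 6: 134217867 = 8^(8 + 1) + 2·8^2 + 8 + 3; sub 9 for 8: 9^(9 + 1) + 2·9^2 + 9 + 3; = 3486784575; G_7 = 3486784575−1 = 3486784574
step 7: 3486784574 = 9^(9 + 1) + 2·9^2 + 9 + 2; sub 10 for 9: 10^(10 + 1) + 2·10^2 + 10 + 2; = 100000000212; G_8 = 100000000212−1 = 100000000211
step 8: 100000000211 = 10^(10 + 1) + 2·10^2 + 10 + 1; sub 11 for 10: 11^(11 + 1) + 2·11^2 + 11 + 1; = 3138428376975; G_9 = 3138428376975−1 = 3138428376974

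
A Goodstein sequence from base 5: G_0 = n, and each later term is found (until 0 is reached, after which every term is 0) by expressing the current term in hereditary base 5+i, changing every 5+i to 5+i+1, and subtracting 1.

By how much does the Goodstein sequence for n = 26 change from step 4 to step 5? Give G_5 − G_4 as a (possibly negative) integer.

step 0: 26 = 5^2 + 1; sub 6 for 5: 6^2 + 1; = 37; G_1 = 37−1 = 36
step 1: 36 = 6^2; sub 7 for 6: 7^2; = 49; G_2 = 49−1 = 48
step 2: 48 = 6·7 + 6; sub 8 for 7: 6·8 + 6; = 54; G_3 = 54−1 = 53
step 3: 53 = 6·8 + 5; sub 9 for 8: 6·9 + 5; = 59; G_4 = 59−1 = 58
step 4: 58 = 6·9 + 4; sub 10 for 9: 6·10 + 4; = 64; G_5 = 64−1 = 63

5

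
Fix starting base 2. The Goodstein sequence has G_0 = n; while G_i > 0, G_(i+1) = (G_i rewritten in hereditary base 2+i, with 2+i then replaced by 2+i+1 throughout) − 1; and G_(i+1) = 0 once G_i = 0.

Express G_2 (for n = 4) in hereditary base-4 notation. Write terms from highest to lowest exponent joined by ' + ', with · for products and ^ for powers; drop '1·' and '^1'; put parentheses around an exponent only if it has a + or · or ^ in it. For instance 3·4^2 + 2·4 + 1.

step 0: 4 = 2^2; sub 3 for 2: 3^3; = 27; G_1 = 27−1 = 26
step 1: 26 = 2·3^2 + 2·3 + 2; sub 4 for 3: 2·4^2 + 2·4 + 2; = 42; G_2 = 42−1 = 41
step 2: 41 = 2·4^2 + 2·4 + 1; sub 5 for 4: 2·5^2 + 2·5 + 1; = 61; G_3 = 61−1 = 60

2·4^2 + 2·4 + 1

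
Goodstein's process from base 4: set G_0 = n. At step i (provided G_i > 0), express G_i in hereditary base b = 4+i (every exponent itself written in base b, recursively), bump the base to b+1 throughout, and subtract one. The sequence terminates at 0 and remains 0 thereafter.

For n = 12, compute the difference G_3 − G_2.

1

(0) 12|_4 = 3·4 ↦ 3·5|_5 = 15 ⇒ 14
(1) 14|_5 = 2·5 + 4 ↦ 2·6 + 4|_6 = 16 ⇒ 15
(2) 15|_6 = 2·6 + 3 ↦ 2·7 + 3|_7 = 17 ⇒ 16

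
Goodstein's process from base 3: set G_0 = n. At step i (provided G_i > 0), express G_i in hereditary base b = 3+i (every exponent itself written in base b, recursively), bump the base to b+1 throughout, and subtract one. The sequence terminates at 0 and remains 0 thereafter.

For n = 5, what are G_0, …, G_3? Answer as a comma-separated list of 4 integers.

5, 5, 5, 5

step 0: 5 = 3 + 2; sub 4 for 3: 4 + 2; = 6; G_1 = 6−1 = 5
step 1: 5 = 4 + 1; sub 5 for 4: 5 + 1; = 6; G_2 = 6−1 = 5
step 2: 5 = 5; sub 6 for 5: 6; = 6; G_3 = 6−1 = 5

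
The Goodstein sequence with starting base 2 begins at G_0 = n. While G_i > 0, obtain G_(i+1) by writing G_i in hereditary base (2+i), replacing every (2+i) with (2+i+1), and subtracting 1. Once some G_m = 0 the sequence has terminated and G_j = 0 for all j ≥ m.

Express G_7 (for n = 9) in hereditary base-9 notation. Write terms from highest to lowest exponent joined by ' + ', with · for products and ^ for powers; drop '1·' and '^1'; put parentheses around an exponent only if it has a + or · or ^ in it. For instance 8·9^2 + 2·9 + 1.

(0) 9|_2 = 2^(2 + 1) + 1 ↦ 3^(3 + 1) + 1|_3 = 82 ⇒ 81
(1) 81|_3 = 3^(3 + 1) ↦ 4^(4 + 1)|_4 = 1024 ⇒ 1023
(2) 1023|_4 = 3·4^4 + 3·4^3 + 3·4^2 + 3·4 + 3 ↦ 3·5^5 + 3·5^3 + 3·5^2 + 3·5 + 3|_5 = 9843 ⇒ 9842
(3) 9842|_5 = 3·5^5 + 3·5^3 + 3·5^2 + 3·5 + 2 ↦ 3·6^6 + 3·6^3 + 3·6^2 + 3·6 + 2|_6 = 140744 ⇒ 140743
(4) 140743|_6 = 3·6^6 + 3·6^3 + 3·6^2 + 3·6 + 1 ↦ 3·7^7 + 3·7^3 + 3·7^2 + 3·7 + 1|_7 = 2471827 ⇒ 2471826
(5) 2471826|_7 = 3·7^7 + 3·7^3 + 3·7^2 + 3·7 ↦ 3·8^8 + 3·8^3 + 3·8^2 + 3·8|_8 = 50333400 ⇒ 50333399
(6) 50333399|_8 = 3·8^8 + 3·8^3 + 3·8^2 + 2·8 + 7 ↦ 3·9^9 + 3·9^3 + 3·9^2 + 2·9 + 7|_9 = 1162263922 ⇒ 1162263921
(7) 1162263921|_9 = 3·9^9 + 3·9^3 + 3·9^2 + 2·9 + 6 ↦ 3·10^10 + 3·10^3 + 3·10^2 + 2·10 + 6|_10 = 30000003326 ⇒ 30000003325

3·9^9 + 3·9^3 + 3·9^2 + 2·9 + 6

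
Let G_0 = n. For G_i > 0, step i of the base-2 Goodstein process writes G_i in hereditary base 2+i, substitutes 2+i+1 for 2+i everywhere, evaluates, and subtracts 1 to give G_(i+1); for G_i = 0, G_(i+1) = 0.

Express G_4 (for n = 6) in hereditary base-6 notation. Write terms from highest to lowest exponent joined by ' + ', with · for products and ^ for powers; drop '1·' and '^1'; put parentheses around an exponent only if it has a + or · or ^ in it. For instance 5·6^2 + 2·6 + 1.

5·6^5 + 5·6^4 + 5·6^3 + 5·6^2 + 5·6 + 5

base 2: 6 = 2^2 + 2; at 3: 3^3 + 3 = 30; next = 29
base 3: 29 = 3^3 + 2; at 4: 4^4 + 2 = 258; next = 257
base 4: 257 = 4^4 + 1; at 5: 5^5 + 1 = 3126; next = 3125
base 5: 3125 = 5^5; at 6: 6^6 = 46656; next = 46655
base 6: 46655 = 5·6^5 + 5·6^4 + 5·6^3 + 5·6^2 + 5·6 + 5; at 7: 5·7^5 + 5·7^4 + 5·7^3 + 5·7^2 + 5·7 + 5 = 98040; next = 98039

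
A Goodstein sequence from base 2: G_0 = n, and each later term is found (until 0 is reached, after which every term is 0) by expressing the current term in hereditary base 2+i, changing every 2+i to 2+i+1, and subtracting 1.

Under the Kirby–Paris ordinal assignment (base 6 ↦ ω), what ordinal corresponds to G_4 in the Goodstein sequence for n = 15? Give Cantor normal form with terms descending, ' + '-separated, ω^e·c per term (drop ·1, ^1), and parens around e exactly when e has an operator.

ω^(ω + 1) + ω^ω + 1

step 0: 15 = 2^(2 + 1) + 2^2 + 2 + 1; sub 3 for 2: 3^(3 + 1) + 3^3 + 3 + 1; = 112; G_1 = 112−1 = 111
step 1: 111 = 3^(3 + 1) + 3^3 + 3; sub 4 for 3: 4^(4 + 1) + 4^4 + 4; = 1284; G_2 = 1284−1 = 1283
step 2: 1283 = 4^(4 + 1) + 4^4 + 3; sub 5 for 4: 5^(5 + 1) + 5^5 + 3; = 18753; G_3 = 18753−1 = 18752
step 3: 18752 = 5^(5 + 1) + 5^5 + 2; sub 6 for 5: 6^(6 + 1) + 6^6 + 2; = 326594; G_4 = 326594−1 = 326593
step 4: 326593 = 6^(6 + 1) + 6^6 + 1; sub 7 for 6: 7^(7 + 1) + 7^7 + 1; = 6588345; G_5 = 6588345−1 = 6588344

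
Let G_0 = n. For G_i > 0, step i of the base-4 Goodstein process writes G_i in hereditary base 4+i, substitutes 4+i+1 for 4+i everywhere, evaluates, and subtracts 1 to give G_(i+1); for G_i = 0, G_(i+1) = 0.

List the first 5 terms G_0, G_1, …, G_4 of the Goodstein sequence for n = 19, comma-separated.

19, 27, 37, 49, 63

(0) 19|_4 = 4^2 + 3 ↦ 5^2 + 3|_5 = 28 ⇒ 27
(1) 27|_5 = 5^2 + 2 ↦ 6^2 + 2|_6 = 38 ⇒ 37
(2) 37|_6 = 6^2 + 1 ↦ 7^2 + 1|_7 = 50 ⇒ 49
(3) 49|_7 = 7^2 ↦ 8^2|_8 = 64 ⇒ 63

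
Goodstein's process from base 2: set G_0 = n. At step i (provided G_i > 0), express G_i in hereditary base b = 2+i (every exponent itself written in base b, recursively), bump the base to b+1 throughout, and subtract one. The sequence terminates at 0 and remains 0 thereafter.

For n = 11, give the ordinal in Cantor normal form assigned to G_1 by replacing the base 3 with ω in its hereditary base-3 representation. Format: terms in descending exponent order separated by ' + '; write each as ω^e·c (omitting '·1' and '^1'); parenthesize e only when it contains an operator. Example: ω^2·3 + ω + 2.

[0] 11 ≡ 2^(2 + 1) + 2 + 1 (base 2). Lift 3: 85. −1: 84.
[1] 84 ≡ 3^(3 + 1) + 3 (base 3). Lift 4: 1028. −1: 1027.

ω^(ω + 1) + ω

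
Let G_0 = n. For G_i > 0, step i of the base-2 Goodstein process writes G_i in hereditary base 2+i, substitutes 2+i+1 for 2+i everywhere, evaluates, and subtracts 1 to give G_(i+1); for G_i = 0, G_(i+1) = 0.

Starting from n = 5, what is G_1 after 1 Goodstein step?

27

i=0: 5 = 2^2 + 1 (b=2); 2→3: 3^3 + 1 = 28; 28−1 = 27
i=1: 27 = 3^3 (b=3); 3→4: 4^4 = 256; 256−1 = 255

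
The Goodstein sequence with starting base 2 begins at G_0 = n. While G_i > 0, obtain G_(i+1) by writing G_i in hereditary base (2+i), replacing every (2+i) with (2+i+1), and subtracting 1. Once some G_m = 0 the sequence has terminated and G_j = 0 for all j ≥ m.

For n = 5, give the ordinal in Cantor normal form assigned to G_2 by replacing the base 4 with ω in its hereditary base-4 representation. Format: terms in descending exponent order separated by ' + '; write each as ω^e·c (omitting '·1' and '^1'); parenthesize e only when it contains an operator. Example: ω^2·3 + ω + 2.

5 —HB2→ 2^2 + 1 —bump→ 3^3 + 1 = 28 —(−1)→ 27
27 —HB3→ 3^3 —bump→ 4^4 = 256 —(−1)→ 255

ω^3·3 + ω^2·3 + ω·3 + 3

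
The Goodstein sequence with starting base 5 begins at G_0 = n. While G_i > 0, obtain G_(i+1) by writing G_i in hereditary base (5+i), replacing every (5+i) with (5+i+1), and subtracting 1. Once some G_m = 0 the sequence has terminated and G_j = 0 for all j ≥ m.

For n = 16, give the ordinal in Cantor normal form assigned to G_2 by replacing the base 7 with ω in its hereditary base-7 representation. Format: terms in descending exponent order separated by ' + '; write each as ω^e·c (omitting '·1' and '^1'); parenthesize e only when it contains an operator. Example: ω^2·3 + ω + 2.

ω·2 + 6

G_0 = 16. HB_5(16) = 3·5 + 1. Bump = 19. G_1 = 18.
G_1 = 18. HB_6(18) = 3·6. Bump = 21. G_2 = 20.
G_2 = 20. HB_7(20) = 2·7 + 6. Bump = 22. G_3 = 21.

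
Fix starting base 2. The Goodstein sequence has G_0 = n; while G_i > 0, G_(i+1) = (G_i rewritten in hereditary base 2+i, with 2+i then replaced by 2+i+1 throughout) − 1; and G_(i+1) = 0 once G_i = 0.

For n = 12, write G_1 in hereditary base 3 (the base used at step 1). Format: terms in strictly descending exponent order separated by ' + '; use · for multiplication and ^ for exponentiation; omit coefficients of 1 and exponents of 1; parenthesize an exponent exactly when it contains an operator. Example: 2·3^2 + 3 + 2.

G_0=12  [base 2] 2^(2 + 1) + 2^2  →[2↦3]→  3^(3 + 1) + 3^3 = 108  −1 ⇒ G_1=107
G_1=107  [base 3] 3^(3 + 1) + 2·3^2 + 2·3 + 2  →[3↦4]→  4^(4 + 1) + 2·4^2 + 2·4 + 2 = 1066  −1 ⇒ G_2=1065

3^(3 + 1) + 2·3^2 + 2·3 + 2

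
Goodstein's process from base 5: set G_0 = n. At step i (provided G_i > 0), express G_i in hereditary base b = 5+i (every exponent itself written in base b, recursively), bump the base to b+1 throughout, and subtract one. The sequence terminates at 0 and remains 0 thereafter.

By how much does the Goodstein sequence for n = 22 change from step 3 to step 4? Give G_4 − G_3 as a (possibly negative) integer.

2

[0] 22 ≡ 4·5 + 2 (base 5). Lift 6: 26. −1: 25.
[1] 25 ≡ 4·6 + 1 (base 6). Lift 7: 29. −1: 28.
[2] 28 ≡ 4·7 (base 7). Lift 8: 32. −1: 31.
[3] 31 ≡ 3·8 + 7 (base 8). Lift 9: 34. −1: 33.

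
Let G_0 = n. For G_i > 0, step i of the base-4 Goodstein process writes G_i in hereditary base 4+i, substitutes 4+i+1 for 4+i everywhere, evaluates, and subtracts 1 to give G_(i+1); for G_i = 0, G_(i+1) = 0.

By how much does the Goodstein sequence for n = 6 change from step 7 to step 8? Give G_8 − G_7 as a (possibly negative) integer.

-1

(0) 6|_4 = 4 + 2 ↦ 5 + 2|_5 = 7 ⇒ 6
(1) 6|_5 = 5 + 1 ↦ 6 + 1|_6 = 7 ⇒ 6
(2) 6|_6 = 6 ↦ 7|_7 = 7 ⇒ 6
(3) 6|_7 = 6 ↦ 6|_8 = 6 ⇒ 5
(4) 5|_8 = 5 ↦ 5|_9 = 5 ⇒ 4
(5) 4|_9 = 4 ↦ 4|_10 = 4 ⇒ 3
(6) 3|_10 = 3 ↦ 3|_11 = 3 ⇒ 2
(7) 2|_11 = 2 ↦ 2|_12 = 2 ⇒ 1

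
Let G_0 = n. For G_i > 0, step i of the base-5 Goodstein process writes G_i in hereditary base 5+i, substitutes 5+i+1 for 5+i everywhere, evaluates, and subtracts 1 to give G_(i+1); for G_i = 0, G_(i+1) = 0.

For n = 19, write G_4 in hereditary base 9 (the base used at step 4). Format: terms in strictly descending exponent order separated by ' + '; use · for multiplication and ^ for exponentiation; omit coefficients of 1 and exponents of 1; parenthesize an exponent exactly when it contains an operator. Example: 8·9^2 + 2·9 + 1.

3·9

base 5: 19 = 3·5 + 4; at 6: 3·6 + 4 = 22; next = 21
base 6: 21 = 3·6 + 3; at 7: 3·7 + 3 = 24; next = 23
base 7: 23 = 3·7 + 2; at 8: 3·8 + 2 = 26; next = 25
base 8: 25 = 3·8 + 1; at 9: 3·9 + 1 = 28; next = 27
base 9: 27 = 3·9; at 10: 3·10 = 30; next = 29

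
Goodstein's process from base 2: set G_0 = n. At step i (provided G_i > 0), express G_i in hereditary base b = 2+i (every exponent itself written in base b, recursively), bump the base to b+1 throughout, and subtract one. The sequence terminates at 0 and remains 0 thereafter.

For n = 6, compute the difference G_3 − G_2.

G_0 = 6. HB_2(6) = 2^2 + 2. Bump = 30. G_1 = 29.
G_1 = 29. HB_3(29) = 3^3 + 2. Bump = 258. G_2 = 257.
G_2 = 257. HB_4(257) = 4^4 + 1. Bump = 3126. G_3 = 3125.

2868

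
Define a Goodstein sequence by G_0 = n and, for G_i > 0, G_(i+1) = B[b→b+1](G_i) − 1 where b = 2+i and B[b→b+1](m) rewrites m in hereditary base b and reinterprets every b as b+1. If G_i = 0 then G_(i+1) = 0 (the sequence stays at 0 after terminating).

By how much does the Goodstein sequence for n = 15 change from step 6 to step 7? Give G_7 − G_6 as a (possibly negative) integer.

base 2: 15 = 2^(2 + 1) + 2^2 + 2 + 1; at 3: 3^(3 + 1) + 3^3 + 3 + 1 = 112; next = 111
base 3: 111 = 3^(3 + 1) + 3^3 + 3; at 4: 4^(4 + 1) + 4^4 + 4 = 1284; next = 1283
base 4: 1283 = 4^(4 + 1) + 4^4 + 3; at 5: 5^(5 + 1) + 5^5 + 3 = 18753; next = 18752
base 5: 18752 = 5^(5 + 1) + 5^5 + 2; at 6: 6^(6 + 1) + 6^6 + 2 = 326594; next = 326593
base 6: 326593 = 6^(6 + 1) + 6^6 + 1; at 7: 7^(7 + 1) + 7^7 + 1 = 6588345; next = 6588344
base 7: 6588344 = 7^(7 + 1) + 7^7; at 8: 8^(8 + 1) + 8^8 = 150994944; next = 150994943
base 8: 150994943 = 8^(8 + 1) + 7·8^7 + 7·8^6 + 7·8^5 + 7·8^4 + 7·8^3 + 7·8^2 + 7·8 + 7; at 9: 9^(9 + 1) + 7·9^7 + 7·9^6 + 7·9^5 + 7·9^4 + 7·9^3 + 7·9^2 + 7·9 + 7 = 3524450281; next = 3524450280

3373455337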